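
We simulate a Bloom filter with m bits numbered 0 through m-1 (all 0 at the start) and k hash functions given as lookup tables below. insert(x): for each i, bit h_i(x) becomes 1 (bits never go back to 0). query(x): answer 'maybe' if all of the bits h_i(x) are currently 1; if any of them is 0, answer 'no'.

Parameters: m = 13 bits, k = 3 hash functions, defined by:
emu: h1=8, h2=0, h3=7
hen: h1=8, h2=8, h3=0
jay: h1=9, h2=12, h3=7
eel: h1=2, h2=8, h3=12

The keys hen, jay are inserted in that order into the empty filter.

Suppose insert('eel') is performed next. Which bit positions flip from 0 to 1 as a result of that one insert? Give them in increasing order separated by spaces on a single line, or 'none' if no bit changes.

Start: bits=0000000000000
After insert 'hen': sets bits 0 8 -> bits=1000000010000
After insert 'jay': sets bits 7 9 12 -> bits=1000000111001
insert 'eel' would touch bits 2 8 12; currently bit2=0, bit8=1, bit12=1
Bits that are 0 among those (would change 0->1): 2

Answer: 2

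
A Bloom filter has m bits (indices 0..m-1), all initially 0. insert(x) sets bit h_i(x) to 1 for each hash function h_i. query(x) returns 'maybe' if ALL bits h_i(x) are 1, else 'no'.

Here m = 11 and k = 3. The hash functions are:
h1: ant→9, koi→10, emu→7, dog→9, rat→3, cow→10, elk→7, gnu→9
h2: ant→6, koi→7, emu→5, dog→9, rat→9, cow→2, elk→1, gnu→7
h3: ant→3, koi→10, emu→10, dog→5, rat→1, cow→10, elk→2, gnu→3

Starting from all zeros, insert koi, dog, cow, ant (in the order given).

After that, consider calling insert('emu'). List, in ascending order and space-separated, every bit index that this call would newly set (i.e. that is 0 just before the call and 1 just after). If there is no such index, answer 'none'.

Start: bits=00000000000
After insert 'koi': sets bits 7 10 -> bits=00000001001
After insert 'dog': sets bits 5 9 -> bits=00000101011
After insert 'cow': sets bits 2 10 -> bits=00100101011
After insert 'ant': sets bits 3 6 9 -> bits=00110111011
insert 'emu' would touch bits 5 7 10; currently bit5=1, bit7=1, bit10=1
Bits that are 0 among those (would change 0->1): none

Answer: none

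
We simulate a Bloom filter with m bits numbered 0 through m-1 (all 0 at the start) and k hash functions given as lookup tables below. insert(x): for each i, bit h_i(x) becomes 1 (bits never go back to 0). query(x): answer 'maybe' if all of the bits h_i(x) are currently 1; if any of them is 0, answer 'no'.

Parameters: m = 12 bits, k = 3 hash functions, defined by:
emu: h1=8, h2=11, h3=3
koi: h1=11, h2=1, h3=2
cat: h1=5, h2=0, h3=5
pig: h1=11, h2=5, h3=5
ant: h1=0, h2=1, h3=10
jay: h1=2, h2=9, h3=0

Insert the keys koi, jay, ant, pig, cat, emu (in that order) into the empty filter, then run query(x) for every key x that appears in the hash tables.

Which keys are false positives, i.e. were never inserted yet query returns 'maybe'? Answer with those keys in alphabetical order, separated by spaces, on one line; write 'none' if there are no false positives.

Answer: none

Derivation:
Start: bits=000000000000
After insert 'koi': sets bits 1 2 11 -> bits=011000000001
After insert 'jay': sets bits 0 2 9 -> bits=111000000101
After insert 'ant': sets bits 0 1 10 -> bits=111000000111
After insert 'pig': sets bits 5 11 -> bits=111001000111
After insert 'cat': sets bits 0 5 -> bits=111001000111
After insert 'emu': sets bits 3 8 11 -> bits=111101001111
Not inserted: (none) — query each against bits=111101001111:
False positives (alphabetical): none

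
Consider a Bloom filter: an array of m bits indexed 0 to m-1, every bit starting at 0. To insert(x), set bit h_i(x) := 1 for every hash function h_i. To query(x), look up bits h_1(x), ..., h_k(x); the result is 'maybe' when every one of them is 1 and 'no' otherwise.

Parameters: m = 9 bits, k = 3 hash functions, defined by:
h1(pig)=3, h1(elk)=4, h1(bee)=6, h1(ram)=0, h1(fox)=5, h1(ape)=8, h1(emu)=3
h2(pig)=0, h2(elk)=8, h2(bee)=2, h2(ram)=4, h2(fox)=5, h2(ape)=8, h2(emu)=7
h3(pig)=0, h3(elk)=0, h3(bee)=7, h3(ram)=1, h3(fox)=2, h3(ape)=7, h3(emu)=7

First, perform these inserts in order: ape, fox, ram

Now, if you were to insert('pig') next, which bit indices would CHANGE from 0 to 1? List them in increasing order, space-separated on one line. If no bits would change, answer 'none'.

Answer: 3

Derivation:
Start: bits=000000000
After insert 'ape': sets bits 7 8 -> bits=000000011
After insert 'fox': sets bits 2 5 -> bits=001001011
After insert 'ram': sets bits 0 1 4 -> bits=111011011
insert 'pig' would touch bits 0 3; currently bit0=1, bit3=0
Bits that are 0 among those (would change 0->1): 3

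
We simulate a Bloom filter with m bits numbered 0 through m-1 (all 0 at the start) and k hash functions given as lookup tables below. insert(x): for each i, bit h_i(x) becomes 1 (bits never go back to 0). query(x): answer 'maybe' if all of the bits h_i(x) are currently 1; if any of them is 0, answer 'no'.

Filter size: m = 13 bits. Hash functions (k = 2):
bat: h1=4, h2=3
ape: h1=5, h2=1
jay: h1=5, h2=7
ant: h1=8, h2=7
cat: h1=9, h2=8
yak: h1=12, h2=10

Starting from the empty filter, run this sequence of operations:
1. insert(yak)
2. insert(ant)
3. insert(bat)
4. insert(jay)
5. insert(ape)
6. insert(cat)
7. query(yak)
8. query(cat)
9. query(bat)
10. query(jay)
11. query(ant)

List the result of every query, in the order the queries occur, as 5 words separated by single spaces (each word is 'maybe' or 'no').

Start: bits=0000000000000
Op 1: insert yak -> sets bits 10 12 -> bits=0000000000101
Op 2: insert ant -> sets bits 7 8 -> bits=0000000110101
Op 3: insert bat -> sets bits 3 4 -> bits=0001100110101
Op 4: insert jay -> sets bits 5 7 -> bits=0001110110101
Op 5: insert ape -> sets bits 1 5 -> bits=0101110110101
Op 6: insert cat -> sets bits 8 9 -> bits=0101110111101
Op 7: query yak -> checks bit10=1, bit12=1 (all 1) -> maybe
Op 8: query cat -> checks bit8=1, bit9=1 (all 1) -> maybe
Op 9: query bat -> checks bit3=1, bit4=1 (all 1) -> maybe
Op 10: query jay -> checks bit5=1, bit7=1 (all 1) -> maybe
Op 11: query ant -> checks bit7=1, bit8=1 (all 1) -> maybe
Query results in order: maybe maybe maybe maybe maybe

Answer: maybe maybe maybe maybe maybe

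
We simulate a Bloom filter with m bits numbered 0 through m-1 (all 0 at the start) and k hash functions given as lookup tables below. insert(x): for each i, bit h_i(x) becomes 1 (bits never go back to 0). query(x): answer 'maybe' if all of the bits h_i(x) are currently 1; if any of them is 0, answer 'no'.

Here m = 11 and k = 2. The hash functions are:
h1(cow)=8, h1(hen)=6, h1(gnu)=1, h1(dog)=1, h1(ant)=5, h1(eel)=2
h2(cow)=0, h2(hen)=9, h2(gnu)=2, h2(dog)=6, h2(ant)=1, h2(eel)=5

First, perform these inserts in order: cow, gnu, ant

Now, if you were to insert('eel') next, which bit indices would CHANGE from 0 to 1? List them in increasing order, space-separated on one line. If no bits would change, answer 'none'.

Start: bits=00000000000
After insert 'cow': sets bits 0 8 -> bits=10000000100
After insert 'gnu': sets bits 1 2 -> bits=11100000100
After insert 'ant': sets bits 1 5 -> bits=11100100100
insert 'eel' would touch bits 2 5; currently bit2=1, bit5=1
Bits that are 0 among those (would change 0->1): none

Answer: none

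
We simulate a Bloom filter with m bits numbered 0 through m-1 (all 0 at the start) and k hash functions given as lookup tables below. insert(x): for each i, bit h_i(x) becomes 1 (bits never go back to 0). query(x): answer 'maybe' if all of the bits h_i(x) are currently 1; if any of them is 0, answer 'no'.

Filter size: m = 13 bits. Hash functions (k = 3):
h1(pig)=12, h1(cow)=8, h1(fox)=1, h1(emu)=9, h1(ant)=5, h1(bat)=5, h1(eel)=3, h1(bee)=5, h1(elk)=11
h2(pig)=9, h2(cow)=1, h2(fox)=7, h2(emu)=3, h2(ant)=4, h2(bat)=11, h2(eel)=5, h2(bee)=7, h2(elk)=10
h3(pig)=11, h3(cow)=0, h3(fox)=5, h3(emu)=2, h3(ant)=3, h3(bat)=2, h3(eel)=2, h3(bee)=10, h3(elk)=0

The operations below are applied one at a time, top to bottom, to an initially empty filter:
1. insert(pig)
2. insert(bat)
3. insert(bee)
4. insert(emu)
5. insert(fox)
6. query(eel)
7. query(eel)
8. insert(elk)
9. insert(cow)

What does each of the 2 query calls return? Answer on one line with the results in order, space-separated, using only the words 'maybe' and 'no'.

Answer: maybe maybe

Derivation:
Start: bits=0000000000000
Op 1: insert pig -> sets bits 9 11 12 -> bits=0000000001011
Op 2: insert bat -> sets bits 2 5 11 -> bits=0010010001011
Op 3: insert bee -> sets bits 5 7 10 -> bits=0010010101111
Op 4: insert emu -> sets bits 2 3 9 -> bits=0011010101111
Op 5: insert fox -> sets bits 1 5 7 -> bits=0111010101111
Op 6: query eel -> checks bit2=1, bit3=1, bit5=1 (all 1) -> maybe
Op 7: query eel -> checks bit2=1, bit3=1, bit5=1 (all 1) -> maybe
Op 8: insert elk -> sets bits 0 10 11 -> bits=1111010101111
Op 9: insert cow -> sets bits 0 1 8 -> bits=1111010111111
Query results in order: maybe maybe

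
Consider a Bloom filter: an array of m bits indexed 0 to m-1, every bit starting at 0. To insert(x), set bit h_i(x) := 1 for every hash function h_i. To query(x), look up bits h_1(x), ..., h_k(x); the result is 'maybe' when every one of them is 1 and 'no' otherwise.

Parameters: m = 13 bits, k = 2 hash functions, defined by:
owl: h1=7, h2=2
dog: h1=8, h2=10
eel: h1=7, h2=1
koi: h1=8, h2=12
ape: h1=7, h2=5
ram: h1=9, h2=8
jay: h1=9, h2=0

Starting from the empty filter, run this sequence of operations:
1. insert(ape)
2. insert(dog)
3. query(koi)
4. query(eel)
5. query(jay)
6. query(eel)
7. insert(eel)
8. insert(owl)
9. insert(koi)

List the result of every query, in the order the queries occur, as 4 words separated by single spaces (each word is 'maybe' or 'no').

Answer: no no no no

Derivation:
Start: bits=0000000000000
Op 1: insert ape -> sets bits 5 7 -> bits=0000010100000
Op 2: insert dog -> sets bits 8 10 -> bits=0000010110100
Op 3: query koi -> checks bit8=1, bit12=0 (has a 0) -> no
Op 4: query eel -> checks bit1=0, bit7=1 (has a 0) -> no
Op 5: query jay -> checks bit0=0, bit9=0 (has a 0) -> no
Op 6: query eel -> checks bit1=0, bit7=1 (has a 0) -> no
Op 7: insert eel -> sets bits 1 7 -> bits=0100010110100
Op 8: insert owl -> sets bits 2 7 -> bits=0110010110100
Op 9: insert koi -> sets bits 8 12 -> bits=0110010110101
Query results in order: no no no no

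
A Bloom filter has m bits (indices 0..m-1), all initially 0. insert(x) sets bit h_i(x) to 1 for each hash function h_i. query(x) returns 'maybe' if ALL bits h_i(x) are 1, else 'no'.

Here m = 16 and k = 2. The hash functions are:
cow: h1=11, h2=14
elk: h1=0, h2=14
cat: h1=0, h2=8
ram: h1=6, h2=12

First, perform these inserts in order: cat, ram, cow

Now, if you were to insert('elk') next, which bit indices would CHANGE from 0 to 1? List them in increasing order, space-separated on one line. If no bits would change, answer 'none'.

Answer: none

Derivation:
Start: bits=0000000000000000
After insert 'cat': sets bits 0 8 -> bits=1000000010000000
After insert 'ram': sets bits 6 12 -> bits=1000001010001000
After insert 'cow': sets bits 11 14 -> bits=1000001010011010
insert 'elk' would touch bits 0 14; currently bit0=1, bit14=1
Bits that are 0 among those (would change 0->1): none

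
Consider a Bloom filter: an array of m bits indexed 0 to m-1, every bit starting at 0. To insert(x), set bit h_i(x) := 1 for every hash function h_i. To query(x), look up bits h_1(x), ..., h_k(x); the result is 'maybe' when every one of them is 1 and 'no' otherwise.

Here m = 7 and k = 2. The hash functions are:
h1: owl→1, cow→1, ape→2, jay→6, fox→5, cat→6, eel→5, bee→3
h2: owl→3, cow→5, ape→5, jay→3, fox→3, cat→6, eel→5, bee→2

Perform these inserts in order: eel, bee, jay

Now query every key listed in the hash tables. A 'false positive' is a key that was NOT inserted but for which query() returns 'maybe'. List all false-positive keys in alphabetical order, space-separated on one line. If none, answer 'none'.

Answer: ape cat fox

Derivation:
Start: bits=0000000
After insert 'eel': sets bits 5 -> bits=0000010
After insert 'bee': sets bits 2 3 -> bits=0011010
After insert 'jay': sets bits 3 6 -> bits=0011011
Not inserted: ape cat cow fox owl — query each against bits=0011011:
query ape: checks bit2=1, bit5=1 (all 1) -> maybe => FALSE POSITIVE
query cat: checks bit6=1 (all 1) -> maybe => FALSE POSITIVE
query cow: checks bit1=0, bit5=1 (has a 0) -> no => not a false positive
query fox: checks bit3=1, bit5=1 (all 1) -> maybe => FALSE POSITIVE
query owl: checks bit1=0, bit3=1 (has a 0) -> no => not a false positive
False positives (alphabetical): ape cat fox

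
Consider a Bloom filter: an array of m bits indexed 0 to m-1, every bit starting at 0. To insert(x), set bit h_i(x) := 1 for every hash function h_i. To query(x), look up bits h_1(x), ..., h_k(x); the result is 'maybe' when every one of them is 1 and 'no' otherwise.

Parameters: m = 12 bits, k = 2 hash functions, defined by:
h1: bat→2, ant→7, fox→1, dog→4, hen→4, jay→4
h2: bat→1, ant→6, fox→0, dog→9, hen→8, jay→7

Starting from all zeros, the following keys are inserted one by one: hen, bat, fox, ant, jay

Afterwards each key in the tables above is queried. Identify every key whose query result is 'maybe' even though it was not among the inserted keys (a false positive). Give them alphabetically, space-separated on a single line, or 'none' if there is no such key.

Start: bits=000000000000
After insert 'hen': sets bits 4 8 -> bits=000010001000
After insert 'bat': sets bits 1 2 -> bits=011010001000
After insert 'fox': sets bits 0 1 -> bits=111010001000
After insert 'ant': sets bits 6 7 -> bits=111010111000
After insert 'jay': sets bits 4 7 -> bits=111010111000
Not inserted: dog — query each against bits=111010111000:
query dog: checks bit4=1, bit9=0 (has a 0) -> no => not a false positive
False positives (alphabetical): none

Answer: none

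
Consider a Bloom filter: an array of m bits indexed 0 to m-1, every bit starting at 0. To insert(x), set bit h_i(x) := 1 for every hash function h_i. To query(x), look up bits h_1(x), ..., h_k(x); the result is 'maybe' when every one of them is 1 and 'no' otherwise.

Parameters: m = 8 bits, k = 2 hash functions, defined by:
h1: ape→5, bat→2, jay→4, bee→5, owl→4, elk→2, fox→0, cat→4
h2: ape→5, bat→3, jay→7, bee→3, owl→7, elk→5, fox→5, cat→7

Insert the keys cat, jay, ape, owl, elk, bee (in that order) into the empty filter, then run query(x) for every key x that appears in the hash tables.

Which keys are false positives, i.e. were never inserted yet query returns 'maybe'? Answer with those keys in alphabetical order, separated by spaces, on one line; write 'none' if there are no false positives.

Start: bits=00000000
After insert 'cat': sets bits 4 7 -> bits=00001001
After insert 'jay': sets bits 4 7 -> bits=00001001
After insert 'ape': sets bits 5 -> bits=00001101
After insert 'owl': sets bits 4 7 -> bits=00001101
After insert 'elk': sets bits 2 5 -> bits=00101101
After insert 'bee': sets bits 3 5 -> bits=00111101
Not inserted: bat fox — query each against bits=00111101:
query bat: checks bit2=1, bit3=1 (all 1) -> maybe => FALSE POSITIVE
query fox: checks bit0=0, bit5=1 (has a 0) -> no => not a false positive
False positives (alphabetical): bat

Answer: bat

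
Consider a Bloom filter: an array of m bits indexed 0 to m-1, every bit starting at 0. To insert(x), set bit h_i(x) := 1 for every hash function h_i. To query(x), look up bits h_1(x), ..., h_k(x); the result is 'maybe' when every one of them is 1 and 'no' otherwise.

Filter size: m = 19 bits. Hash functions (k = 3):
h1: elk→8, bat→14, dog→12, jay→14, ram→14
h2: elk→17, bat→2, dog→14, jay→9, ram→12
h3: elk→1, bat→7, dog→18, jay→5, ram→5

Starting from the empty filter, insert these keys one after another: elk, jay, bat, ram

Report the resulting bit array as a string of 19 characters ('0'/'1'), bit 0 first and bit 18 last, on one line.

Answer: 0110010111001010010

Derivation:
Start: bits=0000000000000000000
After insert 'elk': sets bits 1 8 17 -> bits=0100000010000000010
After insert 'jay': sets bits 5 9 14 -> bits=0100010011000010010
After insert 'bat': sets bits 2 7 14 -> bits=0110010111000010010
After insert 'ram': sets bits 5 12 14 -> bits=0110010111001010010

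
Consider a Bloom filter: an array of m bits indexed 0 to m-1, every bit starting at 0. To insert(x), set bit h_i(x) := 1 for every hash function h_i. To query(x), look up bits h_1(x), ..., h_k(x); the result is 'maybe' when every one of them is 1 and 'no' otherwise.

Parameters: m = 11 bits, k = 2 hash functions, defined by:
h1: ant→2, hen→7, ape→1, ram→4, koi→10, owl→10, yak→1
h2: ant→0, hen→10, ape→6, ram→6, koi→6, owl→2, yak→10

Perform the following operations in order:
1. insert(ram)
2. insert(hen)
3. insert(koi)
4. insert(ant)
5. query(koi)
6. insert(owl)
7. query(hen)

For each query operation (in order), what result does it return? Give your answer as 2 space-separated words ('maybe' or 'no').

Start: bits=00000000000
Op 1: insert ram -> sets bits 4 6 -> bits=00001010000
Op 2: insert hen -> sets bits 7 10 -> bits=00001011001
Op 3: insert koi -> sets bits 6 10 -> bits=00001011001
Op 4: insert ant -> sets bits 0 2 -> bits=10101011001
Op 5: query koi -> checks bit6=1, bit10=1 (all 1) -> maybe
Op 6: insert owl -> sets bits 2 10 -> bits=10101011001
Op 7: query hen -> checks bit7=1, bit10=1 (all 1) -> maybe
Query results in order: maybe maybe

Answer: maybe maybe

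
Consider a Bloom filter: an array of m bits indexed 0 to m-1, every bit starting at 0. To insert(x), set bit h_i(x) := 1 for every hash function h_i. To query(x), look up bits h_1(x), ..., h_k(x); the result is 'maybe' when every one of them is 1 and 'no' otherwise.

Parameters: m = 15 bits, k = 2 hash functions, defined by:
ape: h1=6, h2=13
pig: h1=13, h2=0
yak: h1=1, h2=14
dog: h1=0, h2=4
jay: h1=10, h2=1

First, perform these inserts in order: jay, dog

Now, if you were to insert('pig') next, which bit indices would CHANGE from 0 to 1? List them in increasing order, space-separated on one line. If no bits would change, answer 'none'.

Answer: 13

Derivation:
Start: bits=000000000000000
After insert 'jay': sets bits 1 10 -> bits=010000000010000
After insert 'dog': sets bits 0 4 -> bits=110010000010000
insert 'pig' would touch bits 0 13; currently bit0=1, bit13=0
Bits that are 0 among those (would change 0->1): 13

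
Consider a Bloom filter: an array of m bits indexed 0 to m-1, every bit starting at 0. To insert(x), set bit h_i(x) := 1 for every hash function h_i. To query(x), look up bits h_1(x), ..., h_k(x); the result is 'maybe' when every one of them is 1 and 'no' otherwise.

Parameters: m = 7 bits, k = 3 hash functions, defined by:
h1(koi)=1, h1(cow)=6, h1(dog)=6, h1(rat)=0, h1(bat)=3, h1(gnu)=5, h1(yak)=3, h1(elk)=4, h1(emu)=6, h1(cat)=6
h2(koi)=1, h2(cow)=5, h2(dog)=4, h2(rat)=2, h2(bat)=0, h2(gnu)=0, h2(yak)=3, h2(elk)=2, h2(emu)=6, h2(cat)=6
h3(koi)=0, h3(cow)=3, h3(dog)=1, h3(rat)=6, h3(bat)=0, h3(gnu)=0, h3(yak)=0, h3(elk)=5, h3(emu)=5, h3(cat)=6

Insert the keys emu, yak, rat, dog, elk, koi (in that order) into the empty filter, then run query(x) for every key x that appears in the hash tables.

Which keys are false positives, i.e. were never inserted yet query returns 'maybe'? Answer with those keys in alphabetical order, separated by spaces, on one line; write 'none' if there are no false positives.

Answer: bat cat cow gnu

Derivation:
Start: bits=0000000
After insert 'emu': sets bits 5 6 -> bits=0000011
After insert 'yak': sets bits 0 3 -> bits=1001011
After insert 'rat': sets bits 0 2 6 -> bits=1011011
After insert 'dog': sets bits 1 4 6 -> bits=1111111
After insert 'elk': sets bits 2 4 5 -> bits=1111111
After insert 'koi': sets bits 0 1 -> bits=1111111
Not inserted: bat cat cow gnu — query each against bits=1111111:
query bat: checks bit0=1, bit3=1 (all 1) -> maybe => FALSE POSITIVE
query cat: checks bit6=1 (all 1) -> maybe => FALSE POSITIVE
query cow: checks bit3=1, bit5=1, bit6=1 (all 1) -> maybe => FALSE POSITIVE
query gnu: checks bit0=1, bit5=1 (all 1) -> maybe => FALSE POSITIVE
False positives (alphabetical): bat cat cow gnu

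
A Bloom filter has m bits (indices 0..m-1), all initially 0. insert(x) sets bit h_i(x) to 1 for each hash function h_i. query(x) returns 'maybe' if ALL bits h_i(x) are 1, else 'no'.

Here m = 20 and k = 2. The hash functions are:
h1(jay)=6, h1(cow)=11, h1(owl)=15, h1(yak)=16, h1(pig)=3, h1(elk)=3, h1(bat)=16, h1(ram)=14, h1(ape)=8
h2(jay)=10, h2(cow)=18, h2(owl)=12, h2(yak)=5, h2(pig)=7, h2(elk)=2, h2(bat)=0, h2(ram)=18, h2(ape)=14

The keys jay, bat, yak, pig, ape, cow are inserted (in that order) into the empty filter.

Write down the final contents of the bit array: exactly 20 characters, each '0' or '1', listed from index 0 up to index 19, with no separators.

Start: bits=00000000000000000000
After insert 'jay': sets bits 6 10 -> bits=00000010001000000000
After insert 'bat': sets bits 0 16 -> bits=10000010001000001000
After insert 'yak': sets bits 5 16 -> bits=10000110001000001000
After insert 'pig': sets bits 3 7 -> bits=10010111001000001000
After insert 'ape': sets bits 8 14 -> bits=10010111101000101000
After insert 'cow': sets bits 11 18 -> bits=10010111101100101010

Answer: 10010111101100101010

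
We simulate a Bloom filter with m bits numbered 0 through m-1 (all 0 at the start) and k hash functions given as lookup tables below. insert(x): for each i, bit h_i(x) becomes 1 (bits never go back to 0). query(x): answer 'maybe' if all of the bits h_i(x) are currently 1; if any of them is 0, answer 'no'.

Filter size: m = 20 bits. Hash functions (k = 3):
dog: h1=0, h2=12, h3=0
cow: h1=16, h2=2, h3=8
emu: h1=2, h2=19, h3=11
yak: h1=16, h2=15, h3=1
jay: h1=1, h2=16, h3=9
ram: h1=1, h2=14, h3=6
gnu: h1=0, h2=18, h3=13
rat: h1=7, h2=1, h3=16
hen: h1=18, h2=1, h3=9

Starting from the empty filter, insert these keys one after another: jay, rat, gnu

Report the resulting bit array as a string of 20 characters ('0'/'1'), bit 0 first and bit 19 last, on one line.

Answer: 11000001010001001010

Derivation:
Start: bits=00000000000000000000
After insert 'jay': sets bits 1 9 16 -> bits=01000000010000001000
After insert 'rat': sets bits 1 7 16 -> bits=01000001010000001000
After insert 'gnu': sets bits 0 13 18 -> bits=11000001010001001010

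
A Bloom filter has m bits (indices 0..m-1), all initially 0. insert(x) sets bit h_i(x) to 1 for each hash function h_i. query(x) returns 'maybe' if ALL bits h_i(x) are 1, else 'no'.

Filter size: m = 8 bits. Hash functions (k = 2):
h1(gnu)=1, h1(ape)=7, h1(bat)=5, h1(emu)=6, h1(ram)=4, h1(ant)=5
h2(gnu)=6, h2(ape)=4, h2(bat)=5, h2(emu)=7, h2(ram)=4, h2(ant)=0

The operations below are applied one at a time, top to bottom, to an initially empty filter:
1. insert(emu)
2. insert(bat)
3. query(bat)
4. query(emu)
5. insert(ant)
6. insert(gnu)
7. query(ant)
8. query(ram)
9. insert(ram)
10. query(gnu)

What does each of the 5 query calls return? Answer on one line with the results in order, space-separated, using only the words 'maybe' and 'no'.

Start: bits=00000000
Op 1: insert emu -> sets bits 6 7 -> bits=00000011
Op 2: insert bat -> sets bits 5 -> bits=00000111
Op 3: query bat -> checks bit5=1 (all 1) -> maybe
Op 4: query emu -> checks bit6=1, bit7=1 (all 1) -> maybe
Op 5: insert ant -> sets bits 0 5 -> bits=10000111
Op 6: insert gnu -> sets bits 1 6 -> bits=11000111
Op 7: query ant -> checks bit0=1, bit5=1 (all 1) -> maybe
Op 8: query ram -> checks bit4=0 (has a 0) -> no
Op 9: insert ram -> sets bits 4 -> bits=11001111
Op 10: query gnu -> checks bit1=1, bit6=1 (all 1) -> maybe
Query results in order: maybe maybe maybe no maybe

Answer: maybe maybe maybe no maybe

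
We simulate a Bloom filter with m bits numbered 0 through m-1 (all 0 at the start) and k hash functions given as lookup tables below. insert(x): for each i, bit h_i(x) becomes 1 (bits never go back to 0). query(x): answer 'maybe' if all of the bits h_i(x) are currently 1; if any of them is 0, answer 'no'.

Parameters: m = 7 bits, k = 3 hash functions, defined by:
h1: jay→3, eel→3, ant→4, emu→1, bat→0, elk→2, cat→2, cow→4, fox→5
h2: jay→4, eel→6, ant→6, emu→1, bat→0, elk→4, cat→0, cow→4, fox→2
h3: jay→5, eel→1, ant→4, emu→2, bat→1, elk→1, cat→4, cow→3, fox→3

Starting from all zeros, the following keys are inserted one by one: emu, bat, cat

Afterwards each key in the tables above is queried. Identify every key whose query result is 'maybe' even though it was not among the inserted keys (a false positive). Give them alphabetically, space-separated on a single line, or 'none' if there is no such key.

Start: bits=0000000
After insert 'emu': sets bits 1 2 -> bits=0110000
After insert 'bat': sets bits 0 1 -> bits=1110000
After insert 'cat': sets bits 0 2 4 -> bits=1110100
Not inserted: ant cow eel elk fox jay — query each against bits=1110100:
query ant: checks bit4=1, bit6=0 (has a 0) -> no => not a false positive
query cow: checks bit3=0, bit4=1 (has a 0) -> no => not a false positive
query eel: checks bit1=1, bit3=0, bit6=0 (has a 0) -> no => not a false positive
query elk: checks bit1=1, bit2=1, bit4=1 (all 1) -> maybe => FALSE POSITIVE
query fox: checks bit2=1, bit3=0, bit5=0 (has a 0) -> no => not a false positive
query jay: checks bit3=0, bit4=1, bit5=0 (has a 0) -> no => not a false positive
False positives (alphabetical): elk

Answer: elk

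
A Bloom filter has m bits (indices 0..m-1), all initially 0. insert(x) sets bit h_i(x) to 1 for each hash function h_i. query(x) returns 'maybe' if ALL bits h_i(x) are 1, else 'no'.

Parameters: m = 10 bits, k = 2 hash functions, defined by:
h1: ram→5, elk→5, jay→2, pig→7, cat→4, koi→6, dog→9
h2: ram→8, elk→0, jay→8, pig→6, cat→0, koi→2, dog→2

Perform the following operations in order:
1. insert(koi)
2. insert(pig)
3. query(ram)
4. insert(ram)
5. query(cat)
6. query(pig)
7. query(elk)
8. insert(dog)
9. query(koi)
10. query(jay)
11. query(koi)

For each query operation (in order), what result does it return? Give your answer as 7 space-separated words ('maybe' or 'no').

Start: bits=0000000000
Op 1: insert koi -> sets bits 2 6 -> bits=0010001000
Op 2: insert pig -> sets bits 6 7 -> bits=0010001100
Op 3: query ram -> checks bit5=0, bit8=0 (has a 0) -> no
Op 4: insert ram -> sets bits 5 8 -> bits=0010011110
Op 5: query cat -> checks bit0=0, bit4=0 (has a 0) -> no
Op 6: query pig -> checks bit6=1, bit7=1 (all 1) -> maybe
Op 7: query elk -> checks bit0=0, bit5=1 (has a 0) -> no
Op 8: insert dog -> sets bits 2 9 -> bits=0010011111
Op 9: query koi -> checks bit2=1, bit6=1 (all 1) -> maybe
Op 10: query jay -> checks bit2=1, bit8=1 (all 1) -> maybe
Op 11: query koi -> checks bit2=1, bit6=1 (all 1) -> maybe
Query results in order: no no maybe no maybe maybe maybe

Answer: no no maybe no maybe maybe maybe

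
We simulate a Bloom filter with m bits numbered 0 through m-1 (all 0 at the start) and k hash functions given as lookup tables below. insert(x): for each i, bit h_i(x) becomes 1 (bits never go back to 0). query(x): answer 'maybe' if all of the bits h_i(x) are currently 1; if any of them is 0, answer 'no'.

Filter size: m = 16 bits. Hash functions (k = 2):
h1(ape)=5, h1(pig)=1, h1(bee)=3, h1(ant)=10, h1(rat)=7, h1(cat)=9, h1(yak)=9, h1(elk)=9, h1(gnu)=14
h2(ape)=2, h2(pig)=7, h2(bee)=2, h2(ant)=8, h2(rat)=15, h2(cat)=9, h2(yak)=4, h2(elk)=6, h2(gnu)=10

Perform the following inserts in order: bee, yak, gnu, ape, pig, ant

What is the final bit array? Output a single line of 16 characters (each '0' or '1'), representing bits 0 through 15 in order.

Start: bits=0000000000000000
After insert 'bee': sets bits 2 3 -> bits=0011000000000000
After insert 'yak': sets bits 4 9 -> bits=0011100001000000
After insert 'gnu': sets bits 10 14 -> bits=0011100001100010
After insert 'ape': sets bits 2 5 -> bits=0011110001100010
After insert 'pig': sets bits 1 7 -> bits=0111110101100010
After insert 'ant': sets bits 8 10 -> bits=0111110111100010

Answer: 0111110111100010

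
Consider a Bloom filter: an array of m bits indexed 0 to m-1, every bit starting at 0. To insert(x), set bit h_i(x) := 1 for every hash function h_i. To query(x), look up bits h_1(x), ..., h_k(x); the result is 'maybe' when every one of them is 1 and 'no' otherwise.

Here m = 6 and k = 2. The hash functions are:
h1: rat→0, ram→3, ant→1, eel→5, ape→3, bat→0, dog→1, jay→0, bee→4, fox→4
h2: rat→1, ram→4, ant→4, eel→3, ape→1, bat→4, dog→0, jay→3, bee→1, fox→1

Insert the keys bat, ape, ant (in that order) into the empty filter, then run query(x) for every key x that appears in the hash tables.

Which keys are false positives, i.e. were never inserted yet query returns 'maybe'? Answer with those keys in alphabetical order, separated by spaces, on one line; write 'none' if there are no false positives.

Start: bits=000000
After insert 'bat': sets bits 0 4 -> bits=100010
After insert 'ape': sets bits 1 3 -> bits=110110
After insert 'ant': sets bits 1 4 -> bits=110110
Not inserted: bee dog eel fox jay ram rat — query each against bits=110110:
query bee: checks bit1=1, bit4=1 (all 1) -> maybe => FALSE POSITIVE
query dog: checks bit0=1, bit1=1 (all 1) -> maybe => FALSE POSITIVE
query eel: checks bit3=1, bit5=0 (has a 0) -> no => not a false positive
query fox: checks bit1=1, bit4=1 (all 1) -> maybe => FALSE POSITIVE
query jay: checks bit0=1, bit3=1 (all 1) -> maybe => FALSE POSITIVE
query ram: checks bit3=1, bit4=1 (all 1) -> maybe => FALSE POSITIVE
query rat: checks bit0=1, bit1=1 (all 1) -> maybe => FALSE POSITIVE
False positives (alphabetical): bee dog fox jay ram rat

Answer: bee dog fox jay ram rat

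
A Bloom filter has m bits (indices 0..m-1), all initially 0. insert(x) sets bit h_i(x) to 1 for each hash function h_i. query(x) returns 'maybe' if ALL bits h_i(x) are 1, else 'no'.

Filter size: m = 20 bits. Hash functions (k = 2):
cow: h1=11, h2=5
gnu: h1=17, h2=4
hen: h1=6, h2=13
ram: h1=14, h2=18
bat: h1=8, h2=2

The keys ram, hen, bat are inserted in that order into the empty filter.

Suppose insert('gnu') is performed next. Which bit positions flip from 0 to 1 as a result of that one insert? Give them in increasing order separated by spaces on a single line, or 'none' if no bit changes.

Start: bits=00000000000000000000
After insert 'ram': sets bits 14 18 -> bits=00000000000000100010
After insert 'hen': sets bits 6 13 -> bits=00000010000001100010
After insert 'bat': sets bits 2 8 -> bits=00100010100001100010
insert 'gnu' would touch bits 4 17; currently bit4=0, bit17=0
Bits that are 0 among those (would change 0->1): 4 17

Answer: 4 17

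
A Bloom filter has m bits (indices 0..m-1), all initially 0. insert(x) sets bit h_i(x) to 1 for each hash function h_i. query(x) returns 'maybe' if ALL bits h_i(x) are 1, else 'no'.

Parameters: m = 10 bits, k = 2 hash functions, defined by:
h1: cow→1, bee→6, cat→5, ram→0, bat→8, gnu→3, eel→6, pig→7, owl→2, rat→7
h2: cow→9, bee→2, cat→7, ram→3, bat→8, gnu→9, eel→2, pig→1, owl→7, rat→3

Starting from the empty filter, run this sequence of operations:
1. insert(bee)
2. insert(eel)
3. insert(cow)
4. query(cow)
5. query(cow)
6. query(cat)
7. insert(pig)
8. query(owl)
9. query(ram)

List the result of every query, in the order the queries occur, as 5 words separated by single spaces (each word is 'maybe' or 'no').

Answer: maybe maybe no maybe no

Derivation:
Start: bits=0000000000
Op 1: insert bee -> sets bits 2 6 -> bits=0010001000
Op 2: insert eel -> sets bits 2 6 -> bits=0010001000
Op 3: insert cow -> sets bits 1 9 -> bits=0110001001
Op 4: query cow -> checks bit1=1, bit9=1 (all 1) -> maybe
Op 5: query cow -> checks bit1=1, bit9=1 (all 1) -> maybe
Op 6: query cat -> checks bit5=0, bit7=0 (has a 0) -> no
Op 7: insert pig -> sets bits 1 7 -> bits=0110001101
Op 8: query owl -> checks bit2=1, bit7=1 (all 1) -> maybe
Op 9: query ram -> checks bit0=0, bit3=0 (has a 0) -> no
Query results in order: maybe maybe no maybe no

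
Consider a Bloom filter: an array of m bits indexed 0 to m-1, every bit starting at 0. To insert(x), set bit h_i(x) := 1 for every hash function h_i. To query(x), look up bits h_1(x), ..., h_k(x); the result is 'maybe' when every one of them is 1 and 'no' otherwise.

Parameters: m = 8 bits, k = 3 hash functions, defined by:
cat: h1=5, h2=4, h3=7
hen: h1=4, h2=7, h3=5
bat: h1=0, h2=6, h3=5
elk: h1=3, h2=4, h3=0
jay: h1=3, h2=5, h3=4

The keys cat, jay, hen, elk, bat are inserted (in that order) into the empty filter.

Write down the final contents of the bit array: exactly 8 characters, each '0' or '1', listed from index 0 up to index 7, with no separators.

Answer: 10011111

Derivation:
Start: bits=00000000
After insert 'cat': sets bits 4 5 7 -> bits=00001101
After insert 'jay': sets bits 3 4 5 -> bits=00011101
After insert 'hen': sets bits 4 5 7 -> bits=00011101
After insert 'elk': sets bits 0 3 4 -> bits=10011101
After insert 'bat': sets bits 0 5 6 -> bits=10011111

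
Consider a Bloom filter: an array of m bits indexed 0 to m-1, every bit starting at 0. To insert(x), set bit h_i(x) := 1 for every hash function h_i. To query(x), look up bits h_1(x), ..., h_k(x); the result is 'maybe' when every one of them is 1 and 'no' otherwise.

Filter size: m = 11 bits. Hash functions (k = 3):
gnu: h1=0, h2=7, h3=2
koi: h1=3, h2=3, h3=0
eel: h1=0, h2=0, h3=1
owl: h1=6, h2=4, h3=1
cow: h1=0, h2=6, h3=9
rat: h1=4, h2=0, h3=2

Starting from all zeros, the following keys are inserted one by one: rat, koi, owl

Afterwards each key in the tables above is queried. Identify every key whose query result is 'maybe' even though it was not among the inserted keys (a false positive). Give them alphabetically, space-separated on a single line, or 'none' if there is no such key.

Start: bits=00000000000
After insert 'rat': sets bits 0 2 4 -> bits=10101000000
After insert 'koi': sets bits 0 3 -> bits=10111000000
After insert 'owl': sets bits 1 4 6 -> bits=11111010000
Not inserted: cow eel gnu — query each against bits=11111010000:
query cow: checks bit0=1, bit6=1, bit9=0 (has a 0) -> no => not a false positive
query eel: checks bit0=1, bit1=1 (all 1) -> maybe => FALSE POSITIVE
query gnu: checks bit0=1, bit2=1, bit7=0 (has a 0) -> no => not a false positive
False positives (alphabetical): eel

Answer: eel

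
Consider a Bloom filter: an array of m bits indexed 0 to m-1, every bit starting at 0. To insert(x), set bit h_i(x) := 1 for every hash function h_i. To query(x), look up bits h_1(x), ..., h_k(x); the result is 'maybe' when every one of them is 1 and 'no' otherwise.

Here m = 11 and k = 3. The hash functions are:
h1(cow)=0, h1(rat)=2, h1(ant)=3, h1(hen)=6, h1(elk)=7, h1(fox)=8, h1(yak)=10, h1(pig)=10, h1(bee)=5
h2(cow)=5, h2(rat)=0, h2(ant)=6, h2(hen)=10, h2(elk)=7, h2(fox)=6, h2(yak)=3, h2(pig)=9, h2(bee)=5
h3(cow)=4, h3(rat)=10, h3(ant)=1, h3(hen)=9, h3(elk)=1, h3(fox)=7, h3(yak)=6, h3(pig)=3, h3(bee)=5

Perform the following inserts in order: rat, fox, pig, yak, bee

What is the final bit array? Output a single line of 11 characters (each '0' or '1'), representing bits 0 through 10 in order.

Start: bits=00000000000
After insert 'rat': sets bits 0 2 10 -> bits=10100000001
After insert 'fox': sets bits 6 7 8 -> bits=10100011101
After insert 'pig': sets bits 3 9 10 -> bits=10110011111
After insert 'yak': sets bits 3 6 10 -> bits=10110011111
After insert 'bee': sets bits 5 -> bits=10110111111

Answer: 10110111111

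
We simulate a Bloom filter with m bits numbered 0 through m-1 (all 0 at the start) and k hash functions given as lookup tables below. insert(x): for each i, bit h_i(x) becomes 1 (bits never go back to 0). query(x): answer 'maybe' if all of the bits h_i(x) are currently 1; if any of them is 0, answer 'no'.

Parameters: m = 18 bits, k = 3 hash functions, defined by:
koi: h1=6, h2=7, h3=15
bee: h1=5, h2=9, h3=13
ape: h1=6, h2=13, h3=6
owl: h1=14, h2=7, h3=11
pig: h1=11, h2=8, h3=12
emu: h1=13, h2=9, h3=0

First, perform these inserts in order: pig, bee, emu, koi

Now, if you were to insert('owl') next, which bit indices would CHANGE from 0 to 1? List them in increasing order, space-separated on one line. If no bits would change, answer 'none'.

Start: bits=000000000000000000
After insert 'pig': sets bits 8 11 12 -> bits=000000001001100000
After insert 'bee': sets bits 5 9 13 -> bits=000001001101110000
After insert 'emu': sets bits 0 9 13 -> bits=100001001101110000
After insert 'koi': sets bits 6 7 15 -> bits=100001111101110100
insert 'owl' would touch bits 7 11 14; currently bit7=1, bit11=1, bit14=0
Bits that are 0 among those (would change 0->1): 14

Answer: 14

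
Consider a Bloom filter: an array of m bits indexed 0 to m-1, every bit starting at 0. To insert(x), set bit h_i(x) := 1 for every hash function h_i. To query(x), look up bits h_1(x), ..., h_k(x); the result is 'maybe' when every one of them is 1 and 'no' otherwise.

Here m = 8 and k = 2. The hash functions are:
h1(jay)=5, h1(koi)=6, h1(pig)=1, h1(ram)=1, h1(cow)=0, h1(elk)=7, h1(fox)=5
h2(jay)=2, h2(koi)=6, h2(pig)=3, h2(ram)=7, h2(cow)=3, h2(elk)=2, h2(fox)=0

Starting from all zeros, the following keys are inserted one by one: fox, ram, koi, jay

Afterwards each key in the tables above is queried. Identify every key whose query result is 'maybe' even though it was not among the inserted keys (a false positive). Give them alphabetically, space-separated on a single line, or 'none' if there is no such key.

Answer: elk

Derivation:
Start: bits=00000000
After insert 'fox': sets bits 0 5 -> bits=10000100
After insert 'ram': sets bits 1 7 -> bits=11000101
After insert 'koi': sets bits 6 -> bits=11000111
After insert 'jay': sets bits 2 5 -> bits=11100111
Not inserted: cow elk pig — query each against bits=11100111:
query cow: checks bit0=1, bit3=0 (has a 0) -> no => not a false positive
query elk: checks bit2=1, bit7=1 (all 1) -> maybe => FALSE POSITIVE
query pig: checks bit1=1, bit3=0 (has a 0) -> no => not a false positive
False positives (alphabetical): elk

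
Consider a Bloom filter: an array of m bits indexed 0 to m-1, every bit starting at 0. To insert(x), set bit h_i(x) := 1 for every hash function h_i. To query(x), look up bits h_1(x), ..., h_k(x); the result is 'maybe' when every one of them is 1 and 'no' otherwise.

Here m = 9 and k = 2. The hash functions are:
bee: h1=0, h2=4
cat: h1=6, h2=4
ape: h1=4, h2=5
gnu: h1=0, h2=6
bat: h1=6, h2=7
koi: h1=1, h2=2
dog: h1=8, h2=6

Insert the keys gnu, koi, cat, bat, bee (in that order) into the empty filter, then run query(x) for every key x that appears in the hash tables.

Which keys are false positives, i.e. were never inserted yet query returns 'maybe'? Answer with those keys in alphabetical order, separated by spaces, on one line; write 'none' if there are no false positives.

Answer: none

Derivation:
Start: bits=000000000
After insert 'gnu': sets bits 0 6 -> bits=100000100
After insert 'koi': sets bits 1 2 -> bits=111000100
After insert 'cat': sets bits 4 6 -> bits=111010100
After insert 'bat': sets bits 6 7 -> bits=111010110
After insert 'bee': sets bits 0 4 -> bits=111010110
Not inserted: ape dog — query each against bits=111010110:
query ape: checks bit4=1, bit5=0 (has a 0) -> no => not a false positive
query dog: checks bit6=1, bit8=0 (has a 0) -> no => not a false positive
False positives (alphabetical): none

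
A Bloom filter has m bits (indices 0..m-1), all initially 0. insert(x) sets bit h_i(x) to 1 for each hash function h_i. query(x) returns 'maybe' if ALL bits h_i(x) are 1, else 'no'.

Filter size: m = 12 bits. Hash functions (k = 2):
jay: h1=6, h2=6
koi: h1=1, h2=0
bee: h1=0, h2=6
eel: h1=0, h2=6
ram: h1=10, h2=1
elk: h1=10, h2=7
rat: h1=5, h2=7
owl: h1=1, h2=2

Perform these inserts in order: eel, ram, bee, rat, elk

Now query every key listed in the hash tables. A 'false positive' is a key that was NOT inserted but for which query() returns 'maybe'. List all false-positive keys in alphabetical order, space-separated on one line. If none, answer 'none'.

Answer: jay koi

Derivation:
Start: bits=000000000000
After insert 'eel': sets bits 0 6 -> bits=100000100000
After insert 'ram': sets bits 1 10 -> bits=110000100010
After insert 'bee': sets bits 0 6 -> bits=110000100010
After insert 'rat': sets bits 5 7 -> bits=110001110010
After insert 'elk': sets bits 7 10 -> bits=110001110010
Not inserted: jay koi owl — query each against bits=110001110010:
query jay: checks bit6=1 (all 1) -> maybe => FALSE POSITIVE
query koi: checks bit0=1, bit1=1 (all 1) -> maybe => FALSE POSITIVE
query owl: checks bit1=1, bit2=0 (has a 0) -> no => not a false positive
False positives (alphabetical): jay koi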